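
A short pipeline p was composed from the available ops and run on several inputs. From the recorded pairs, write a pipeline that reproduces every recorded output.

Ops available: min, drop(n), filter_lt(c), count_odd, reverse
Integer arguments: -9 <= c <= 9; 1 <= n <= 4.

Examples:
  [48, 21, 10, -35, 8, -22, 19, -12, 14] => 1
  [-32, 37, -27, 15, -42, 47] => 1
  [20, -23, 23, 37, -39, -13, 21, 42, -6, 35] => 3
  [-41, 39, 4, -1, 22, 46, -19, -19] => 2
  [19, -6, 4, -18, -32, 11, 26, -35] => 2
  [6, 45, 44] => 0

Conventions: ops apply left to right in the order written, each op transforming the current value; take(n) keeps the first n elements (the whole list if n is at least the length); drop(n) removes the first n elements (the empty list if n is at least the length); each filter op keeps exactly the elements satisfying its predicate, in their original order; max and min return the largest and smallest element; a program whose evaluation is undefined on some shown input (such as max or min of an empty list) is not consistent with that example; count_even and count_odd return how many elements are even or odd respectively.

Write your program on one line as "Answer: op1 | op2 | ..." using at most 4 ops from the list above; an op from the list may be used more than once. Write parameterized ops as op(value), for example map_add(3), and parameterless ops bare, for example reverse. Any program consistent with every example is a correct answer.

drop(1) | drop(4) | count_odd

Check, running the answer program on each example:
  [48, 21, 10, -35, 8, -22, 19, -12, 14] -> [21, 10, -35, 8, -22, 19, -12, 14] -> [-22, 19, -12, 14] -> 1
  [-32, 37, -27, 15, -42, 47] -> [37, -27, 15, -42, 47] -> [47] -> 1
  [20, -23, 23, 37, -39, -13, 21, 42, -6, 35] -> [-23, 23, 37, -39, -13, 21, 42, -6, 35] -> [-13, 21, 42, -6, 35] -> 3
  [-41, 39, 4, -1, 22, 46, -19, -19] -> [39, 4, -1, 22, 46, -19, -19] -> [46, -19, -19] -> 2
  [19, -6, 4, -18, -32, 11, 26, -35] -> [-6, 4, -18, -32, 11, 26, -35] -> [11, 26, -35] -> 2
  [6, 45, 44] -> [45, 44] -> [] -> 0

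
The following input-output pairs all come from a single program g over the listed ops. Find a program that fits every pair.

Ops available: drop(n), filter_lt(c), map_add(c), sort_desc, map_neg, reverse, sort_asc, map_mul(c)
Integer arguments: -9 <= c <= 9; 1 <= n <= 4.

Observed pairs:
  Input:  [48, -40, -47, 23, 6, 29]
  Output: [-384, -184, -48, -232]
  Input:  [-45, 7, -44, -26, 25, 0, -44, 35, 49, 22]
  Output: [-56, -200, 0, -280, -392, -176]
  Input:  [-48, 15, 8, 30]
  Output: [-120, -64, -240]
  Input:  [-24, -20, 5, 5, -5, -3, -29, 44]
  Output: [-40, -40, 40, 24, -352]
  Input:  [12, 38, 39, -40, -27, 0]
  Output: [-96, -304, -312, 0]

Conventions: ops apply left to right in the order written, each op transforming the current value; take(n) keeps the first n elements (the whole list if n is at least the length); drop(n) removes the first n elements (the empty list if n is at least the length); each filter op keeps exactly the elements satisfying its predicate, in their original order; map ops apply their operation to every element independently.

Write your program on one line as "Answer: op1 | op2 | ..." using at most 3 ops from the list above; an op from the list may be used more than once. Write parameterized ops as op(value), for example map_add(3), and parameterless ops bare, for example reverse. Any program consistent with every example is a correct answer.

map_neg | filter_lt(8) | map_mul(8)

Check, running the answer program on each example:
  [48, -40, -47, 23, 6, 29] -> [-48, 40, 47, -23, -6, -29] -> [-48, -23, -6, -29] -> [-384, -184, -48, -232]
  [-45, 7, -44, -26, 25, 0, -44, 35, 49, 22] -> [45, -7, 44, 26, -25, 0, 44, -35, -49, -22] -> [-7, -25, 0, -35, -49, -22] -> [-56, -200, 0, -280, -392, -176]
  [-48, 15, 8, 30] -> [48, -15, -8, -30] -> [-15, -8, -30] -> [-120, -64, -240]
  [-24, -20, 5, 5, -5, -3, -29, 44] -> [24, 20, -5, -5, 5, 3, 29, -44] -> [-5, -5, 5, 3, -44] -> [-40, -40, 40, 24, -352]
  [12, 38, 39, -40, -27, 0] -> [-12, -38, -39, 40, 27, 0] -> [-12, -38, -39, 0] -> [-96, -304, -312, 0]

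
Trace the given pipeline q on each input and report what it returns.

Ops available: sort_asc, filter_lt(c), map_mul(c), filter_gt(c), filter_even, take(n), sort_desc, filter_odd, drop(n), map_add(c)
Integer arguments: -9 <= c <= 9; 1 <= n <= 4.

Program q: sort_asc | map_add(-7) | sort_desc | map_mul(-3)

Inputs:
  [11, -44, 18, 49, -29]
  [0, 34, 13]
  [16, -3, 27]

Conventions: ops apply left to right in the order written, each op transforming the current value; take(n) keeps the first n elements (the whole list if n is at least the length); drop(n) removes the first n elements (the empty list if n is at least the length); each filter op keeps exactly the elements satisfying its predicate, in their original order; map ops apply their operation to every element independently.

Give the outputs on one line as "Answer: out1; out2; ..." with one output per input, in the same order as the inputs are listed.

[-126, -33, -12, 108, 153]; [-81, -18, 21]; [-60, -27, 30]

Execution, op by op:
  [11, -44, 18, 49, -29] -> [-44, -29, 11, 18, 49] -> [-51, -36, 4, 11, 42] -> [42, 11, 4, -36, -51] -> [-126, -33, -12, 108, 153]
  [0, 34, 13] -> [0, 13, 34] -> [-7, 6, 27] -> [27, 6, -7] -> [-81, -18, 21]
  [16, -3, 27] -> [-3, 16, 27] -> [-10, 9, 20] -> [20, 9, -10] -> [-60, -27, 30]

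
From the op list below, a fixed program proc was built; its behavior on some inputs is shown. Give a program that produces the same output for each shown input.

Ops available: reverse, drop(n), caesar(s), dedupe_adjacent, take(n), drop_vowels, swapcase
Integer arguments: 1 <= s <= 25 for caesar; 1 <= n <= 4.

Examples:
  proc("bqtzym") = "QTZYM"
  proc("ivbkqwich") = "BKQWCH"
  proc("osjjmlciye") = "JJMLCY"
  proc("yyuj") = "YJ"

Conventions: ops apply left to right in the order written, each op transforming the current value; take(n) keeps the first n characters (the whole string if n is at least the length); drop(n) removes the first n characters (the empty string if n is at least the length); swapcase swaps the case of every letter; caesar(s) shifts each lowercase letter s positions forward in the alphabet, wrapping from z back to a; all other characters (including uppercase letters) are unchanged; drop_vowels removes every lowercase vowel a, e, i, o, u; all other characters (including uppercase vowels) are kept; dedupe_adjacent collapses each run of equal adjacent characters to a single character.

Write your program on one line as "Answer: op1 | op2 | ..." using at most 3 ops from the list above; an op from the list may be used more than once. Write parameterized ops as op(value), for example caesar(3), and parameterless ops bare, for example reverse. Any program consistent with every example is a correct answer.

drop_vowels | swapcase | drop(1)

Check, running the answer program on each example:
  "bqtzym" -> "bqtzym" -> "BQTZYM" -> "QTZYM"
  "ivbkqwich" -> "vbkqwch" -> "VBKQWCH" -> "BKQWCH"
  "osjjmlciye" -> "sjjmlcy" -> "SJJMLCY" -> "JJMLCY"
  "yyuj" -> "yyj" -> "YYJ" -> "YJ"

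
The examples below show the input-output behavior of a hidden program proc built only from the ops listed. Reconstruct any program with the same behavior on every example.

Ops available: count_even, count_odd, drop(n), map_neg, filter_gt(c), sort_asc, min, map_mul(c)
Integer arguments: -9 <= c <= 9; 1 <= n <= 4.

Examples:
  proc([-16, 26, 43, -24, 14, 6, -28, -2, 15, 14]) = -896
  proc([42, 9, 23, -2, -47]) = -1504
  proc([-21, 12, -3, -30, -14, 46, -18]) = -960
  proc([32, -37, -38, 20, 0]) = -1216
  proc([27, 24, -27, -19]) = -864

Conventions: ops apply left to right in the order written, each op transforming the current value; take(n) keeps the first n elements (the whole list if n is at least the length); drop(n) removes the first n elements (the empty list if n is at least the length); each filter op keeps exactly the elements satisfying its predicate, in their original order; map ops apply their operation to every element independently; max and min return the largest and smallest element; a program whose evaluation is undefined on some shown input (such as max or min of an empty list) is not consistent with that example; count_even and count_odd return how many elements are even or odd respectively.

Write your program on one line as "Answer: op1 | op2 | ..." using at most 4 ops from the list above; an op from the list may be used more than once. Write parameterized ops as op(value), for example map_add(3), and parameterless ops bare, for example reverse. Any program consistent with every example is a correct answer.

map_mul(8) | map_mul(4) | min

Check, running the answer program on each example:
  [-16, 26, 43, -24, 14, 6, -28, -2, 15, 14] -> [-128, 208, 344, -192, 112, 48, -224, -16, 120, 112] -> [-512, 832, 1376, -768, 448, 192, -896, -64, 480, 448] -> -896
  [42, 9, 23, -2, -47] -> [336, 72, 184, -16, -376] -> [1344, 288, 736, -64, -1504] -> -1504
  [-21, 12, -3, -30, -14, 46, -18] -> [-168, 96, -24, -240, -112, 368, -144] -> [-672, 384, -96, -960, -448, 1472, -576] -> -960
  [32, -37, -38, 20, 0] -> [256, -296, -304, 160, 0] -> [1024, -1184, -1216, 640, 0] -> -1216
  [27, 24, -27, -19] -> [216, 192, -216, -152] -> [864, 768, -864, -608] -> -864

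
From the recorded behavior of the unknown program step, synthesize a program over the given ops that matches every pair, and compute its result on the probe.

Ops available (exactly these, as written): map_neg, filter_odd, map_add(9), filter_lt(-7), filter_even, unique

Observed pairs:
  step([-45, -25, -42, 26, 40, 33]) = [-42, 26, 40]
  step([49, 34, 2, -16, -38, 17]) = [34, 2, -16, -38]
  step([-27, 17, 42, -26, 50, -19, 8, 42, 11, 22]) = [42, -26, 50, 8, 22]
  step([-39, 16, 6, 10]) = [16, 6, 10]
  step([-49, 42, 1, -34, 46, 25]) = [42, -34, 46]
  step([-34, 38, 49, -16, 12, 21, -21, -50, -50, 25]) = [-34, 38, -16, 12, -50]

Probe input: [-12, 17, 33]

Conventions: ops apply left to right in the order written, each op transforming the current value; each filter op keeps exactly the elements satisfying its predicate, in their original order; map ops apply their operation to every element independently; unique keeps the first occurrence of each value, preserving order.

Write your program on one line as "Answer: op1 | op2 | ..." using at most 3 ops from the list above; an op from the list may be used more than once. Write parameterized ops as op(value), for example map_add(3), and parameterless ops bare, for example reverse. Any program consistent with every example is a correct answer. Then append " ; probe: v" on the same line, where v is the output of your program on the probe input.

unique | filter_even ; probe: [-12]

Check, running the answer program on each example:
  [-45, -25, -42, 26, 40, 33] -> [-45, -25, -42, 26, 40, 33] -> [-42, 26, 40]
  [49, 34, 2, -16, -38, 17] -> [49, 34, 2, -16, -38, 17] -> [34, 2, -16, -38]
  [-27, 17, 42, -26, 50, -19, 8, 42, 11, 22] -> [-27, 17, 42, -26, 50, -19, 8, 11, 22] -> [42, -26, 50, 8, 22]
  [-39, 16, 6, 10] -> [-39, 16, 6, 10] -> [16, 6, 10]
  [-49, 42, 1, -34, 46, 25] -> [-49, 42, 1, -34, 46, 25] -> [42, -34, 46]
  [-34, 38, 49, -16, 12, 21, -21, -50, -50, 25] -> [-34, 38, 49, -16, 12, 21, -21, -50, 25] -> [-34, 38, -16, 12, -50]
  probe: [-12, 17, 33] -> [-12, 17, 33] -> [-12]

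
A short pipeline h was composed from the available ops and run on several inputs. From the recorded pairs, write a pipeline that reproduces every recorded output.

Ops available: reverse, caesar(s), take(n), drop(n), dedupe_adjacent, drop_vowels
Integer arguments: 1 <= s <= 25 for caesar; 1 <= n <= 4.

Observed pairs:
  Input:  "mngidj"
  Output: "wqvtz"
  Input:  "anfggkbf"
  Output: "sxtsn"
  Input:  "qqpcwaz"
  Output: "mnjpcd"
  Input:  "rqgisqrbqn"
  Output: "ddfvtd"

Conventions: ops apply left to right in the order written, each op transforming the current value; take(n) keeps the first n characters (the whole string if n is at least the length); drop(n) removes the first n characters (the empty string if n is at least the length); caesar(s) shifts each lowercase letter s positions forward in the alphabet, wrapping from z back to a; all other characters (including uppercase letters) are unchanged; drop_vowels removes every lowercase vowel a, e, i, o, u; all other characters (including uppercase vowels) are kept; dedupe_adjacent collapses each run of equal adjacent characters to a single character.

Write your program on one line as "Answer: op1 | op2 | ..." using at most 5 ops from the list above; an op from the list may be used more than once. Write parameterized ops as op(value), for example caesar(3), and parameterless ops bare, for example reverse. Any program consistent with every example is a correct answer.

caesar(1) | caesar(12) | dedupe_adjacent | reverse | drop_vowels

Check, running the answer program on each example:
  "mngidj" -> "nohjek" -> "zatvqw" -> "zatvqw" -> "wqvtaz" -> "wqvtz"
  "anfggkbf" -> "boghhlcg" -> "nasttxos" -> "nastxos" -> "soxtsan" -> "sxtsn"
  "qqpcwaz" -> "rrqdxba" -> "ddcpjnm" -> "dcpjnm" -> "mnjpcd" -> "mnjpcd"
  "rqgisqrbqn" -> "srhjtrscro" -> "edtvfdeoda" -> "edtvfdeoda" -> "adoedfvtde" -> "ddfvtd"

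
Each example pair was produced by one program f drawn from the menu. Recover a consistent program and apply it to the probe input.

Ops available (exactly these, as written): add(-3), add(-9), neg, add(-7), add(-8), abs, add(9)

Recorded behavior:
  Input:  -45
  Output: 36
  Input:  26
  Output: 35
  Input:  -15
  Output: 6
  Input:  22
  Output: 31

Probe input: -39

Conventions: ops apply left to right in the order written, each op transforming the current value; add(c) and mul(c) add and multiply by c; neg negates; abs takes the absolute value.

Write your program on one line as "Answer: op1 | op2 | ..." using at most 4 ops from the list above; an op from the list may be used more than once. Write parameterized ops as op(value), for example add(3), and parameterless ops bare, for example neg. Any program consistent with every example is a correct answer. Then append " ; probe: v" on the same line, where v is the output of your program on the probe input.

add(9) | neg | abs ; probe: 30

Check, running the answer program on each example:
  -45 -> -36 -> 36 -> 36
  26 -> 35 -> -35 -> 35
  -15 -> -6 -> 6 -> 6
  22 -> 31 -> -31 -> 31
  probe: -39 -> -30 -> 30 -> 30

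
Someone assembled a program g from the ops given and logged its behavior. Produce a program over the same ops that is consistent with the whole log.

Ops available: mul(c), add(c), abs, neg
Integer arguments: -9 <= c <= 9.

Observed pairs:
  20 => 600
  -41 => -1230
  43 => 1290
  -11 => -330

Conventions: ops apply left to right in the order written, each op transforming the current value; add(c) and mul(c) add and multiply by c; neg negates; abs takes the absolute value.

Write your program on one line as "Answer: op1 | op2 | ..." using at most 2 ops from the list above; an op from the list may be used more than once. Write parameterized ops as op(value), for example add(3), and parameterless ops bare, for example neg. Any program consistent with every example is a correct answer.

mul(-6) | mul(-5)

Check, running the answer program on each example:
  20 -> -120 -> 600
  -41 -> 246 -> -1230
  43 -> -258 -> 1290
  -11 -> 66 -> -330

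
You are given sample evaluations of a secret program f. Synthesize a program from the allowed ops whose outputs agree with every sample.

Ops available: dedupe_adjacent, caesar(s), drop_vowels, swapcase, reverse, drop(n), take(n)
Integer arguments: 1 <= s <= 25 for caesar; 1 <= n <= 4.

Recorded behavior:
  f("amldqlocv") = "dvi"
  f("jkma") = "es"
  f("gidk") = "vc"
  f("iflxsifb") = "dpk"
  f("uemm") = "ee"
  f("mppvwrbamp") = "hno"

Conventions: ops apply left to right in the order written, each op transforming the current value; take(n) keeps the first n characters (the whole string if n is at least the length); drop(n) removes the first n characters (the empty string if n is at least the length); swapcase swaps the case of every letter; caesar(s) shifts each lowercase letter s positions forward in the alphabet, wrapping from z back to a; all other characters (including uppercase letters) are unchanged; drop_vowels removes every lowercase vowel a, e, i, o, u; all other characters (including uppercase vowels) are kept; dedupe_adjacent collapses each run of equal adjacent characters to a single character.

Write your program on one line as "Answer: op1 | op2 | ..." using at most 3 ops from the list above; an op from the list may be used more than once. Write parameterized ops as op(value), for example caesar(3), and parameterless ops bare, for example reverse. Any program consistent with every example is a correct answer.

drop(2) | caesar(18) | take(3)

Check, running the answer program on each example:
  "amldqlocv" -> "ldqlocv" -> "dvidgun" -> "dvi"
  "jkma" -> "ma" -> "es" -> "es"
  "gidk" -> "dk" -> "vc" -> "vc"
  "iflxsifb" -> "lxsifb" -> "dpkaxt" -> "dpk"
  "uemm" -> "mm" -> "ee" -> "ee"
  "mppvwrbamp" -> "pvwrbamp" -> "hnojtseh" -> "hno"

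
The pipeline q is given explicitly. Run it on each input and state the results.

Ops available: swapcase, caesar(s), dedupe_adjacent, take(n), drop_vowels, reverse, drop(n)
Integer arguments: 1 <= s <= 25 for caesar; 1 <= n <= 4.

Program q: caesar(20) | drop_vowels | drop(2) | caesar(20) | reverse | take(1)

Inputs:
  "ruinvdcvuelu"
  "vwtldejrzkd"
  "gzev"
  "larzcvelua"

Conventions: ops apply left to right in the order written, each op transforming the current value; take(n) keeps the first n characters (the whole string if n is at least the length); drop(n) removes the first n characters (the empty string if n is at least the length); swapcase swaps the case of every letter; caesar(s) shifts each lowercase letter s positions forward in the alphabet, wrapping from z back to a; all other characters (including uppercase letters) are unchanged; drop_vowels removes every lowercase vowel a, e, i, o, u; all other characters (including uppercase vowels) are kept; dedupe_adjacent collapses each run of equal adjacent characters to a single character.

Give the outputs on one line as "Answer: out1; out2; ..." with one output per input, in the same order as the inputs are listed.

Execution, op by op:
  "ruinvdcvuelu" -> "lochpxwpoyfo" -> "lchpxwpyf" -> "hpxwpyf" -> "bjrqjsz" -> "zsjqrjb" -> "z"
  "vwtldejrzkd" -> "pqnfxydltex" -> "pqnfxydltx" -> "nfxydltx" -> "hzrsxfnr" -> "rnfxsrzh" -> "r"
  "gzev" -> "atyp" -> "typ" -> "p" -> "j" -> "j" -> "j"
  "larzcvelua" -> "fultwpyfou" -> "fltwpyf" -> "twpyf" -> "nqjsz" -> "zsjqn" -> "z"

"z"; "r"; "j"; "z"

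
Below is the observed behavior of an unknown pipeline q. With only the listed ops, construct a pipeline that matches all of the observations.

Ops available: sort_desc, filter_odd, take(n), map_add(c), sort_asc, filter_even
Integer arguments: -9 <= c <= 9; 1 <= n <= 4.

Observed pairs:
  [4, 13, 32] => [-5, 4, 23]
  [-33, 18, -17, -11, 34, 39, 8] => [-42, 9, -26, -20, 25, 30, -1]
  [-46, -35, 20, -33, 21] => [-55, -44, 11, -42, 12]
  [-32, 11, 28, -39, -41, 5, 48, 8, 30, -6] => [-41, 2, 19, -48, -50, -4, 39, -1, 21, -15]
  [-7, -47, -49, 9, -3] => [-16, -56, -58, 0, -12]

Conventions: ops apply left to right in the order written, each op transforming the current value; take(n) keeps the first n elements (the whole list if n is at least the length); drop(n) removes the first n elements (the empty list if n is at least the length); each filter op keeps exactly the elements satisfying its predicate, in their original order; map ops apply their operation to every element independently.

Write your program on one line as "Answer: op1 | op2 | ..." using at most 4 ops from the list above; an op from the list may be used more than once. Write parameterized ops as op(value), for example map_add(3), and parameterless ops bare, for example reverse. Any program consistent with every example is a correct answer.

map_add(4) | map_add(-6) | map_add(-7)

Check, running the answer program on each example:
  [4, 13, 32] -> [8, 17, 36] -> [2, 11, 30] -> [-5, 4, 23]
  [-33, 18, -17, -11, 34, 39, 8] -> [-29, 22, -13, -7, 38, 43, 12] -> [-35, 16, -19, -13, 32, 37, 6] -> [-42, 9, -26, -20, 25, 30, -1]
  [-46, -35, 20, -33, 21] -> [-42, -31, 24, -29, 25] -> [-48, -37, 18, -35, 19] -> [-55, -44, 11, -42, 12]
  [-32, 11, 28, -39, -41, 5, 48, 8, 30, -6] -> [-28, 15, 32, -35, -37, 9, 52, 12, 34, -2] -> [-34, 9, 26, -41, -43, 3, 46, 6, 28, -8] -> [-41, 2, 19, -48, -50, -4, 39, -1, 21, -15]
  [-7, -47, -49, 9, -3] -> [-3, -43, -45, 13, 1] -> [-9, -49, -51, 7, -5] -> [-16, -56, -58, 0, -12]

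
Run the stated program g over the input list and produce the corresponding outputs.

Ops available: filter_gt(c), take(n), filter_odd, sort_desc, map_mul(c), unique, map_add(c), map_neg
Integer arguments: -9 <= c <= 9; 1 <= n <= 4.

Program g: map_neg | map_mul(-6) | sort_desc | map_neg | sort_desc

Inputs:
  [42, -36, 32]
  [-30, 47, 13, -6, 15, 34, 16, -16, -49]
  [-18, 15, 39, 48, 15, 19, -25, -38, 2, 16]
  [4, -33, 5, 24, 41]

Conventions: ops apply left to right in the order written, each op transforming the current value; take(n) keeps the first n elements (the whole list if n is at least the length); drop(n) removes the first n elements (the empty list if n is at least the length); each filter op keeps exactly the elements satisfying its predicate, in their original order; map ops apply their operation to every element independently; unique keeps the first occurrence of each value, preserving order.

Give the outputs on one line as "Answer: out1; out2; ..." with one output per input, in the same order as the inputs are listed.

[216, -192, -252]; [294, 180, 96, 36, -78, -90, -96, -204, -282]; [228, 150, 108, -12, -90, -90, -96, -114, -234, -288]; [198, -24, -30, -144, -246]

Execution, op by op:
  [42, -36, 32] -> [-42, 36, -32] -> [252, -216, 192] -> [252, 192, -216] -> [-252, -192, 216] -> [216, -192, -252]
  [-30, 47, 13, -6, 15, 34, 16, -16, -49] -> [30, -47, -13, 6, -15, -34, -16, 16, 49] -> [-180, 282, 78, -36, 90, 204, 96, -96, -294] -> [282, 204, 96, 90, 78, -36, -96, -180, -294] -> [-282, -204, -96, -90, -78, 36, 96, 180, 294] -> [294, 180, 96, 36, -78, -90, -96, -204, -282]
  [-18, 15, 39, 48, 15, 19, -25, -38, 2, 16] -> [18, -15, -39, -48, -15, -19, 25, 38, -2, -16] -> [-108, 90, 234, 288, 90, 114, -150, -228, 12, 96] -> [288, 234, 114, 96, 90, 90, 12, -108, -150, -228] -> [-288, -234, -114, -96, -90, -90, -12, 108, 150, 228] -> [228, 150, 108, -12, -90, -90, -96, -114, -234, -288]
  [4, -33, 5, 24, 41] -> [-4, 33, -5, -24, -41] -> [24, -198, 30, 144, 246] -> [246, 144, 30, 24, -198] -> [-246, -144, -30, -24, 198] -> [198, -24, -30, -144, -246]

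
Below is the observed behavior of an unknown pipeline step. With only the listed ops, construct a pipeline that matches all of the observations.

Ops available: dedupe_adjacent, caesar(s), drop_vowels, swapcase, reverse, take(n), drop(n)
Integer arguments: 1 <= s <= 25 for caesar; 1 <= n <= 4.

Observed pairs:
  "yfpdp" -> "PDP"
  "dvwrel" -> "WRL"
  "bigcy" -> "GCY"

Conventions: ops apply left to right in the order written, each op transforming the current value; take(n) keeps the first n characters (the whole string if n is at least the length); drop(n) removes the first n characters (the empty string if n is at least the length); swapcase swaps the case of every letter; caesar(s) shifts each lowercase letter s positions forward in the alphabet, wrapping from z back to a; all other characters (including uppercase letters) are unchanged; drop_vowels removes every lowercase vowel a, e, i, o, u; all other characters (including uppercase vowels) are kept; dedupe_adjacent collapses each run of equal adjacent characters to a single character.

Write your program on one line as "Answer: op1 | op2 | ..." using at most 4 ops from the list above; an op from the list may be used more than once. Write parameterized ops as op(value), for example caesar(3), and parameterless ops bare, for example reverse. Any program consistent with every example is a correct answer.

drop(2) | drop_vowels | swapcase

Check, running the answer program on each example:
  "yfpdp" -> "pdp" -> "pdp" -> "PDP"
  "dvwrel" -> "wrel" -> "wrl" -> "WRL"
  "bigcy" -> "gcy" -> "gcy" -> "GCY"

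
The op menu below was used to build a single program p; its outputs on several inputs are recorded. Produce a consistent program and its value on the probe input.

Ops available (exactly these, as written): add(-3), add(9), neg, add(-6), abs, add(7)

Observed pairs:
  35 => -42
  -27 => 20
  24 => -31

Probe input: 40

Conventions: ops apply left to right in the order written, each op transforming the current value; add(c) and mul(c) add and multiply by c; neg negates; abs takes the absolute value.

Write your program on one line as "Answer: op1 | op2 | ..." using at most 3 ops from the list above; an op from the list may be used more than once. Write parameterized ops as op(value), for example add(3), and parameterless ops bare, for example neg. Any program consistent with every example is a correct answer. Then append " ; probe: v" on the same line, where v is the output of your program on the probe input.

add(7) | neg ; probe: -47

Check, running the answer program on each example:
  35 -> 42 -> -42
  -27 -> -20 -> 20
  24 -> 31 -> -31
  probe: 40 -> 47 -> -47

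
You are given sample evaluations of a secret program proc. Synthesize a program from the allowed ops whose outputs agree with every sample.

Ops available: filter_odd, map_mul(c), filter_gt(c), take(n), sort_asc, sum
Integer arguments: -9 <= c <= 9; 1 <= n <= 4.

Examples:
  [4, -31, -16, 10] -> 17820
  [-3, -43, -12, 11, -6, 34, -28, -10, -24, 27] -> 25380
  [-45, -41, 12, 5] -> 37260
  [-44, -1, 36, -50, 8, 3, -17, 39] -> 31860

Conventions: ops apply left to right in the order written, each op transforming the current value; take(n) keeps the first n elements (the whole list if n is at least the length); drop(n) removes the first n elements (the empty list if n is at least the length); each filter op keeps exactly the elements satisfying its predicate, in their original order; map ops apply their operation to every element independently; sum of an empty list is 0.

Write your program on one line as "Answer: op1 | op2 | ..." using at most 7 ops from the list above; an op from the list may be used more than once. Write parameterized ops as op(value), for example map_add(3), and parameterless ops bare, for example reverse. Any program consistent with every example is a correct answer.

take(4) | map_mul(6) | map_mul(5) | map_mul(6) | map_mul(-3) | sum

Check, running the answer program on each example:
  [4, -31, -16, 10] -> [4, -31, -16, 10] -> [24, -186, -96, 60] -> [120, -930, -480, 300] -> [720, -5580, -2880, 1800] -> [-2160, 16740, 8640, -5400] -> 17820
  [-3, -43, -12, 11, -6, 34, -28, -10, -24, 27] -> [-3, -43, -12, 11] -> [-18, -258, -72, 66] -> [-90, -1290, -360, 330] -> [-540, -7740, -2160, 1980] -> [1620, 23220, 6480, -5940] -> 25380
  [-45, -41, 12, 5] -> [-45, -41, 12, 5] -> [-270, -246, 72, 30] -> [-1350, -1230, 360, 150] -> [-8100, -7380, 2160, 900] -> [24300, 22140, -6480, -2700] -> 37260
  [-44, -1, 36, -50, 8, 3, -17, 39] -> [-44, -1, 36, -50] -> [-264, -6, 216, -300] -> [-1320, -30, 1080, -1500] -> [-7920, -180, 6480, -9000] -> [23760, 540, -19440, 27000] -> 31860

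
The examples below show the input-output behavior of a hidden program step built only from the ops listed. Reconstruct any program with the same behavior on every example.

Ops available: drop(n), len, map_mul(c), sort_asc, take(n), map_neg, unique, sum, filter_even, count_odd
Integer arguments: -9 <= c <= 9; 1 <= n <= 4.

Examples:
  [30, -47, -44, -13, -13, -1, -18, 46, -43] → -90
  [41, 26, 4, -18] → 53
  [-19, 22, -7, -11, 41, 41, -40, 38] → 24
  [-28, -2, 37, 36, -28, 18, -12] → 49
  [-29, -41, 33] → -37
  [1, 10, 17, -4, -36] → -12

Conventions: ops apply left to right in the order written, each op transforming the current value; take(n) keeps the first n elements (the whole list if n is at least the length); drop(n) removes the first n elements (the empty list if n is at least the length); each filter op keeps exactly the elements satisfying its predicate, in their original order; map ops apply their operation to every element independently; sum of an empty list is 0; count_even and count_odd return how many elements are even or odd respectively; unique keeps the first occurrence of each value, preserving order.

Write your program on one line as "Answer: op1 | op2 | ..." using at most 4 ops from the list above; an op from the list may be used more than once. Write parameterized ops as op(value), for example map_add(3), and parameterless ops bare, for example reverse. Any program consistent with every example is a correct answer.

sort_asc | unique | sum

Check, running the answer program on each example:
  [30, -47, -44, -13, -13, -1, -18, 46, -43] -> [-47, -44, -43, -18, -13, -13, -1, 30, 46] -> [-47, -44, -43, -18, -13, -1, 30, 46] -> -90
  [41, 26, 4, -18] -> [-18, 4, 26, 41] -> [-18, 4, 26, 41] -> 53
  [-19, 22, -7, -11, 41, 41, -40, 38] -> [-40, -19, -11, -7, 22, 38, 41, 41] -> [-40, -19, -11, -7, 22, 38, 41] -> 24
  [-28, -2, 37, 36, -28, 18, -12] -> [-28, -28, -12, -2, 18, 36, 37] -> [-28, -12, -2, 18, 36, 37] -> 49
  [-29, -41, 33] -> [-41, -29, 33] -> [-41, -29, 33] -> -37
  [1, 10, 17, -4, -36] -> [-36, -4, 1, 10, 17] -> [-36, -4, 1, 10, 17] -> -12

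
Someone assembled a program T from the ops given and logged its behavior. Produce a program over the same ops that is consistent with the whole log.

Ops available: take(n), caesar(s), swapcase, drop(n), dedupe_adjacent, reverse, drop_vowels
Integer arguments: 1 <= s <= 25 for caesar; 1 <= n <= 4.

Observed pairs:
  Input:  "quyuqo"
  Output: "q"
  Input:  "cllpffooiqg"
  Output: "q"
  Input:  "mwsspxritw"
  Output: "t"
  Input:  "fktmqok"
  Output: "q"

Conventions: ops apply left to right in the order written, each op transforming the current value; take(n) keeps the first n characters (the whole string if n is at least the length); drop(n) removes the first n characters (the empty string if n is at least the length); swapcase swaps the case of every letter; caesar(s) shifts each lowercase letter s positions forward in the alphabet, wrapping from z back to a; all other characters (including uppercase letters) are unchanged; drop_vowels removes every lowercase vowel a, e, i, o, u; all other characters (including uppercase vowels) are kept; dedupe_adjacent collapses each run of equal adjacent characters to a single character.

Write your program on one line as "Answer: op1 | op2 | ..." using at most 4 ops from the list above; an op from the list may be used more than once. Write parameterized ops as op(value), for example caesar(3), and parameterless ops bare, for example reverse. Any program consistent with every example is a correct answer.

reverse | drop(1) | drop_vowels | take(1)

Check, running the answer program on each example:
  "quyuqo" -> "oquyuq" -> "quyuq" -> "qyq" -> "q"
  "cllpffooiqg" -> "gqiooffpllc" -> "qiooffpllc" -> "qffpllc" -> "q"
  "mwsspxritw" -> "wtirxpsswm" -> "tirxpsswm" -> "trxpsswm" -> "t"
  "fktmqok" -> "koqmtkf" -> "oqmtkf" -> "qmtkf" -> "q"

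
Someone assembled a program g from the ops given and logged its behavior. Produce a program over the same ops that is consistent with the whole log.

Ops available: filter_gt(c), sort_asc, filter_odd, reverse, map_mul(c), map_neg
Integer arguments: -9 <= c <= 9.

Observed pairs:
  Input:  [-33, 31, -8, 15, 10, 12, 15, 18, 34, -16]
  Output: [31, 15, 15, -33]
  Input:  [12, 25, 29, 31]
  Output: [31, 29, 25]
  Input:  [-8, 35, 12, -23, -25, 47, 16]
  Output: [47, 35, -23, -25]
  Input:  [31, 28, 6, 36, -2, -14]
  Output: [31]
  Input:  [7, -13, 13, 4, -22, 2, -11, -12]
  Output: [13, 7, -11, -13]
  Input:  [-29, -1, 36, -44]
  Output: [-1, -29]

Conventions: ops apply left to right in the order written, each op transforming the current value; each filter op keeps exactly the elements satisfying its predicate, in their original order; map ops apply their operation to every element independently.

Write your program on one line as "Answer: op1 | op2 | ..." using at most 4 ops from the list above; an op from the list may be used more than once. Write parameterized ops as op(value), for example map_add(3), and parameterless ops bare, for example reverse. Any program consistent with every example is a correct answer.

sort_asc | reverse | filter_odd

Check, running the answer program on each example:
  [-33, 31, -8, 15, 10, 12, 15, 18, 34, -16] -> [-33, -16, -8, 10, 12, 15, 15, 18, 31, 34] -> [34, 31, 18, 15, 15, 12, 10, -8, -16, -33] -> [31, 15, 15, -33]
  [12, 25, 29, 31] -> [12, 25, 29, 31] -> [31, 29, 25, 12] -> [31, 29, 25]
  [-8, 35, 12, -23, -25, 47, 16] -> [-25, -23, -8, 12, 16, 35, 47] -> [47, 35, 16, 12, -8, -23, -25] -> [47, 35, -23, -25]
  [31, 28, 6, 36, -2, -14] -> [-14, -2, 6, 28, 31, 36] -> [36, 31, 28, 6, -2, -14] -> [31]
  [7, -13, 13, 4, -22, 2, -11, -12] -> [-22, -13, -12, -11, 2, 4, 7, 13] -> [13, 7, 4, 2, -11, -12, -13, -22] -> [13, 7, -11, -13]
  [-29, -1, 36, -44] -> [-44, -29, -1, 36] -> [36, -1, -29, -44] -> [-1, -29]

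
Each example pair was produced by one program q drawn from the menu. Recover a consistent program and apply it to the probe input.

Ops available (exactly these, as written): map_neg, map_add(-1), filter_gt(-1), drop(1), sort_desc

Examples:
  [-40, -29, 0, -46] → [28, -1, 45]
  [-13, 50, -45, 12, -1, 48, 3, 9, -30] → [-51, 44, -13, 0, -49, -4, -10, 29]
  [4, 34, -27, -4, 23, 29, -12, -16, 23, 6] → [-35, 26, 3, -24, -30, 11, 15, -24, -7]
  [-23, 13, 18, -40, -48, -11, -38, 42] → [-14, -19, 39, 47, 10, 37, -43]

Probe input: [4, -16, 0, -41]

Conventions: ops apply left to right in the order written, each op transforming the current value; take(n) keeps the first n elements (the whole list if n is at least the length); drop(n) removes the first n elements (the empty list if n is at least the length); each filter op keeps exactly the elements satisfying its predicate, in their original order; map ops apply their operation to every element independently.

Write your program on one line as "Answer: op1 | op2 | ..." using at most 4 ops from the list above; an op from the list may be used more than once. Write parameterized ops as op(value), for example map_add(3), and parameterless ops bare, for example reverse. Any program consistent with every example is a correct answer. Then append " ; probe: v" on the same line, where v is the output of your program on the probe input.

drop(1) | map_neg | map_add(-1) ; probe: [15, -1, 40]

Check, running the answer program on each example:
  [-40, -29, 0, -46] -> [-29, 0, -46] -> [29, 0, 46] -> [28, -1, 45]
  [-13, 50, -45, 12, -1, 48, 3, 9, -30] -> [50, -45, 12, -1, 48, 3, 9, -30] -> [-50, 45, -12, 1, -48, -3, -9, 30] -> [-51, 44, -13, 0, -49, -4, -10, 29]
  [4, 34, -27, -4, 23, 29, -12, -16, 23, 6] -> [34, -27, -4, 23, 29, -12, -16, 23, 6] -> [-34, 27, 4, -23, -29, 12, 16, -23, -6] -> [-35, 26, 3, -24, -30, 11, 15, -24, -7]
  [-23, 13, 18, -40, -48, -11, -38, 42] -> [13, 18, -40, -48, -11, -38, 42] -> [-13, -18, 40, 48, 11, 38, -42] -> [-14, -19, 39, 47, 10, 37, -43]
  probe: [4, -16, 0, -41] -> [-16, 0, -41] -> [16, 0, 41] -> [15, -1, 40]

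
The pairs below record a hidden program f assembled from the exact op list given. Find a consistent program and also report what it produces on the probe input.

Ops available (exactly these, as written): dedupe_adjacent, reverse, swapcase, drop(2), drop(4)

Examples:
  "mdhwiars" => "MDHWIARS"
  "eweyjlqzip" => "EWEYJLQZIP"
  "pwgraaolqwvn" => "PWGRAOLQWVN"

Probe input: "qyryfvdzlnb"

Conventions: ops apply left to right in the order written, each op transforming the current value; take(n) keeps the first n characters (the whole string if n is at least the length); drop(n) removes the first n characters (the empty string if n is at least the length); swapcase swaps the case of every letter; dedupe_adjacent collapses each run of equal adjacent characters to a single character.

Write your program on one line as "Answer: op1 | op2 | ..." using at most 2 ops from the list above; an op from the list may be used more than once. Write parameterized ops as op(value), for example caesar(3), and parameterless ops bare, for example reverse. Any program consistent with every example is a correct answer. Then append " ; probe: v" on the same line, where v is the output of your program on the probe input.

dedupe_adjacent | swapcase ; probe: "QYRYFVDZLNB"

Check, running the answer program on each example:
  "mdhwiars" -> "mdhwiars" -> "MDHWIARS"
  "eweyjlqzip" -> "eweyjlqzip" -> "EWEYJLQZIP"
  "pwgraaolqwvn" -> "pwgraolqwvn" -> "PWGRAOLQWVN"
  probe: "qyryfvdzlnb" -> "qyryfvdzlnb" -> "QYRYFVDZLNB"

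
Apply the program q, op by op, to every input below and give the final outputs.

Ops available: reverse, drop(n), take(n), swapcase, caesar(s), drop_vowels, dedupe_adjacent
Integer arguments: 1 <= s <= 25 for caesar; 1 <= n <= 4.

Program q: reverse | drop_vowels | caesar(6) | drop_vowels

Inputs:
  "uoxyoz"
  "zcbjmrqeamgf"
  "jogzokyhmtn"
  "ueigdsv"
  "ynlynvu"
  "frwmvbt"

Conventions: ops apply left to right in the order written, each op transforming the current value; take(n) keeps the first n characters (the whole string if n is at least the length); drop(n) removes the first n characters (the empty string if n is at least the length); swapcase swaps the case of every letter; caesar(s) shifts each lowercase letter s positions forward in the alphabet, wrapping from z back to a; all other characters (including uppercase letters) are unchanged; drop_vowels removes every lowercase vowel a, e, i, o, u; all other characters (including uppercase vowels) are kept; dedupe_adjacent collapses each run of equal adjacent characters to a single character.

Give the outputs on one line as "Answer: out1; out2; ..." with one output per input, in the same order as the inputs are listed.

"fd"; "lmswxsphf"; "tzsnqfmp"; "byjm"; "btrt"; "zhbscxl"

Execution, op by op:
  "uoxyoz" -> "zoyxou" -> "zyx" -> "fed" -> "fd"
  "zcbjmrqeamgf" -> "fgmaeqrmjbcz" -> "fgmqrmjbcz" -> "lmswxsphif" -> "lmswxsphf"
  "jogzokyhmtn" -> "ntmhykozgoj" -> "ntmhykzgj" -> "tzsneqfmp" -> "tzsnqfmp"
  "ueigdsv" -> "vsdgieu" -> "vsdg" -> "byjm" -> "byjm"
  "ynlynvu" -> "uvnylny" -> "vnylny" -> "bterte" -> "btrt"
  "frwmvbt" -> "tbvmwrf" -> "tbvmwrf" -> "zhbscxl" -> "zhbscxl"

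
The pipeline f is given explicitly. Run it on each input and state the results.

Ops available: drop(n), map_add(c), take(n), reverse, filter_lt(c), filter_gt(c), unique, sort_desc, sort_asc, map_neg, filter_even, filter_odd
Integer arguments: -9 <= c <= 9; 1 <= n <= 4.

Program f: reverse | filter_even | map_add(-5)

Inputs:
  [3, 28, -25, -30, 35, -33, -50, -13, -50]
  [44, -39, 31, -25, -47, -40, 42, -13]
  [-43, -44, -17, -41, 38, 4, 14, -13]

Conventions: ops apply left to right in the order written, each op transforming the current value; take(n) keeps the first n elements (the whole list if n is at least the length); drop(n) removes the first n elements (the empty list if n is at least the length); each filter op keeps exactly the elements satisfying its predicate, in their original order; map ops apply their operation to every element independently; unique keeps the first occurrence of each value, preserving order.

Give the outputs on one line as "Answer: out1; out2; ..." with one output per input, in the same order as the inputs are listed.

Execution, op by op:
  [3, 28, -25, -30, 35, -33, -50, -13, -50] -> [-50, -13, -50, -33, 35, -30, -25, 28, 3] -> [-50, -50, -30, 28] -> [-55, -55, -35, 23]
  [44, -39, 31, -25, -47, -40, 42, -13] -> [-13, 42, -40, -47, -25, 31, -39, 44] -> [42, -40, 44] -> [37, -45, 39]
  [-43, -44, -17, -41, 38, 4, 14, -13] -> [-13, 14, 4, 38, -41, -17, -44, -43] -> [14, 4, 38, -44] -> [9, -1, 33, -49]

[-55, -55, -35, 23]; [37, -45, 39]; [9, -1, 33, -49]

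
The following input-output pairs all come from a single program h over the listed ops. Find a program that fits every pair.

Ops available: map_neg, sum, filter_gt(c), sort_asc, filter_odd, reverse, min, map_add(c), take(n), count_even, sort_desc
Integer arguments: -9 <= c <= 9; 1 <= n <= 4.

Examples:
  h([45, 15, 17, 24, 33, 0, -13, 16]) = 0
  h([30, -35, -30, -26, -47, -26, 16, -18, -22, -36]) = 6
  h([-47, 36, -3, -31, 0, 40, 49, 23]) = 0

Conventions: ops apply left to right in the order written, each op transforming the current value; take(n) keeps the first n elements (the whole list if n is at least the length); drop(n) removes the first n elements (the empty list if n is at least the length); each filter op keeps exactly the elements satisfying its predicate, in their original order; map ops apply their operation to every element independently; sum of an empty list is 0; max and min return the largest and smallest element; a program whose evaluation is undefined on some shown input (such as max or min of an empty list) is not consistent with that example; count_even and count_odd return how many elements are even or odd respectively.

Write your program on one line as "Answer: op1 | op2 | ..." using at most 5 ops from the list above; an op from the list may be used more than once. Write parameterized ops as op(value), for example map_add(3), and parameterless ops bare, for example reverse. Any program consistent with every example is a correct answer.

map_neg | filter_gt(6) | reverse | sort_desc | count_even

Check, running the answer program on each example:
  [45, 15, 17, 24, 33, 0, -13, 16] -> [-45, -15, -17, -24, -33, 0, 13, -16] -> [13] -> [13] -> [13] -> 0
  [30, -35, -30, -26, -47, -26, 16, -18, -22, -36] -> [-30, 35, 30, 26, 47, 26, -16, 18, 22, 36] -> [35, 30, 26, 47, 26, 18, 22, 36] -> [36, 22, 18, 26, 47, 26, 30, 35] -> [47, 36, 35, 30, 26, 26, 22, 18] -> 6
  [-47, 36, -3, -31, 0, 40, 49, 23] -> [47, -36, 3, 31, 0, -40, -49, -23] -> [47, 31] -> [31, 47] -> [47, 31] -> 0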